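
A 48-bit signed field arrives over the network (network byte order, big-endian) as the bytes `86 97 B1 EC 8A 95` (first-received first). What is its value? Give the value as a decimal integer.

-133488893457771

Big-endian: lowest address holds the most-significant byte.
The bytes are already most-significant first: 0x8697B1EC8A95.
Top bit is set, so as a signed 48-bit value this is 0x8697B1EC8A95 − 2^48 = -133488893457771.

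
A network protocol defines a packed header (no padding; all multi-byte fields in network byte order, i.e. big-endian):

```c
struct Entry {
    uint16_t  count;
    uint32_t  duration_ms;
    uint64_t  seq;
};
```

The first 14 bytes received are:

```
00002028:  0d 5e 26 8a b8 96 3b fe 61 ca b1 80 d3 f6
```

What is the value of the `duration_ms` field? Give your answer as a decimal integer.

646625430

`duration_ms` follows `count` (2 bytes), so it starts at byte offset 2 and occupies 4 bytes.
Bytes at offsets 2..5: 26 8A B8 96.
In big-endian order the high byte comes first in memory.
The bytes are already most-significant first: 0x268AB896.
0x268AB896 = 646625430.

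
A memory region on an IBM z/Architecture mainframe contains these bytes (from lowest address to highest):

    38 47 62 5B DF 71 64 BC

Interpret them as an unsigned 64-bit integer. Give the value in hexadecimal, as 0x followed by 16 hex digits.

0x3847625BDF7164BC

Big-endian: lowest address holds the most-significant byte.
The bytes are already most-significant first: 0x3847625BDF7164BC.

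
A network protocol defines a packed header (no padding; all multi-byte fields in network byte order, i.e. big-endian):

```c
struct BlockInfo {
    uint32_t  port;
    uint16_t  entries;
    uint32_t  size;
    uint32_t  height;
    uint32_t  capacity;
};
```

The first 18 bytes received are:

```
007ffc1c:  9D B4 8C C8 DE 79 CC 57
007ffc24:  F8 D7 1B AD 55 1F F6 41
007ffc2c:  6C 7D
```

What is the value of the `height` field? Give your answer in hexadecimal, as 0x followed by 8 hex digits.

`height` follows `port` (4 B), `entries` (2 B), `size` (4 B), so it starts at offset 4 + 2 + 4 = 10 and occupies 4 bytes.
Bytes at offsets 10..13: 1B AD 55 1F.
In big-endian order the high byte comes first in memory.
The bytes are already most-significant first: 0x1BAD551F.

0x1BAD551F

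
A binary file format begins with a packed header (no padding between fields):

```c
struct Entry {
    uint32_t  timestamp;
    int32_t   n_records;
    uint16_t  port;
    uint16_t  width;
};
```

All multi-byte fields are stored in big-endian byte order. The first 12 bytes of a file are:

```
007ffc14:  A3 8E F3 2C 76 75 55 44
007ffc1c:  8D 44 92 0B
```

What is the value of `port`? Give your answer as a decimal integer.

`port` follows `timestamp` (4 B), `n_records` (4 B), so it starts at offset 4 + 4 = 8 and occupies 2 bytes.
Bytes at offsets 8..9: 8D 44.
Big-endian stores the most-significant byte at the lowest address.
The bytes are already most-significant first: 0x8D44.
0x8D44 = 36164.

36164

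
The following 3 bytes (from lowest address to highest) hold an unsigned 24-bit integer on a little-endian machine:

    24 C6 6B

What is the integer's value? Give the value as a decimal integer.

Little-endian: lowest address holds the least-significant byte.
Reassemble most-significant byte first: 6B C6 24 → 0x6BC624.
0x6BC624 = 7063076.

7063076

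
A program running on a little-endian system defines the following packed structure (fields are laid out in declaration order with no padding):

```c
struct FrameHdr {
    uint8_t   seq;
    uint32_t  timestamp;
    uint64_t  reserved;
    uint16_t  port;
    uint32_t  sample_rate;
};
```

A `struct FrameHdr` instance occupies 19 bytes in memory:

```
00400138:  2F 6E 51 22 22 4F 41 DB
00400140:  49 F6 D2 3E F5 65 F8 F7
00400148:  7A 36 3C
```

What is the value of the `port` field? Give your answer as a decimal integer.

63589

`port` follows `seq` (1 B), `timestamp` (4 B), `reserved` (8 B), so it starts at offset 1 + 4 + 8 = 13 and occupies 2 bytes.
Bytes at offsets 13..14: 65 F8.
Little-endian stores the least-significant byte at the lowest address.
Reassemble most-significant byte first: F8 65 → 0xF865.
0xF865 = 63589.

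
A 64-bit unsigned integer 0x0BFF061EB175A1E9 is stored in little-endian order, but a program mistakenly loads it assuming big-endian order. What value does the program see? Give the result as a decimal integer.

Stored little-endian, the bytes at ascending addresses are E9 A1 75 B1 1E 06 FF 0B.
Read back as big-endian, the last byte is least significant, giving 0xE9A175B11E06FF0B.
0xE9A175B11E06FF0B = 16834866285661060875.

16834866285661060875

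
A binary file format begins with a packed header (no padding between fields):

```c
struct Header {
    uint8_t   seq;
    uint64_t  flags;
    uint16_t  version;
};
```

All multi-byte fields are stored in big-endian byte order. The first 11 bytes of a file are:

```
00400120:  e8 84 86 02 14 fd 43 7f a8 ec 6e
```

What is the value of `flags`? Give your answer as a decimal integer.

`flags` follows `seq` (1 byte), so it starts at byte offset 1 and occupies 8 bytes.
Bytes at offsets 1..8: 84 86 02 14 FD 43 7F A8.
In big-endian order the high byte comes first in memory.
The bytes are already most-significant first: 0x84860214FD437FA8.
0x84860214FD437FA8 = 9549322349057376168.

9549322349057376168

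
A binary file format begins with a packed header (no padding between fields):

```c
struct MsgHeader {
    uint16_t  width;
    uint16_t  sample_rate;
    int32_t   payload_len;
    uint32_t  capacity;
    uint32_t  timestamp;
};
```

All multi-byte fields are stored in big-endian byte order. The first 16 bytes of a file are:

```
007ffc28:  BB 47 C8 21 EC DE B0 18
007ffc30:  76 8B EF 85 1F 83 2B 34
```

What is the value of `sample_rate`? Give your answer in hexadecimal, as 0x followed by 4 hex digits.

0xC821

`sample_rate` follows `width` (2 bytes), so it starts at byte offset 2 and occupies 2 bytes.
Bytes at offsets 2..3: C8 21.
In big-endian order the high byte comes first in memory.
The bytes are already most-significant first: 0xC821.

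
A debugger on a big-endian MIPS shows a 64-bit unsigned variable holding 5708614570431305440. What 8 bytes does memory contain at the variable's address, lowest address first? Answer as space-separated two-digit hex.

4F 39 12 B4 CE 2D 56 E0

5708614570431305440 in hexadecimal, padded to 64 bits, is 0x4F3912B4CE2D56E0.
Split into bytes (most-significant first): 4F 39 12 B4 CE 2D 56 E0.
In big-endian order the high byte comes first in memory.
So the memory order matches the most-significant-first order: 4F 39 12 B4 CE 2D 56 E0.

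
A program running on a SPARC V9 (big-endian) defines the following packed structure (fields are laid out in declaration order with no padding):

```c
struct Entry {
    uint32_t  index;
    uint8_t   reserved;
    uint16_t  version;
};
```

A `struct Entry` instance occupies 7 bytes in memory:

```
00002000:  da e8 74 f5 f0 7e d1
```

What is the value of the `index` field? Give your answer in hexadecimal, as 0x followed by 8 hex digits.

`index` is the first field, at byte offset 0, occupying 4 bytes.
Bytes at offsets 0..3: DA E8 74 F5.
Big-endian: lowest address holds the most-significant byte.
The bytes are already most-significant first: 0xDAE874F5.

0xDAE874F5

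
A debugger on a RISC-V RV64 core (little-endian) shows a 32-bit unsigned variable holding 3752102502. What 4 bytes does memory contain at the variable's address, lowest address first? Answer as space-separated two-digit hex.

66 8A A4 DF

3752102502 in hexadecimal, padded to 32 bits, is 0xDFA48A66.
Split into bytes (most-significant first): DF A4 8A 66.
In little-endian order the low byte comes first in memory.
So at ascending addresses the bytes are 66 8A A4 DF.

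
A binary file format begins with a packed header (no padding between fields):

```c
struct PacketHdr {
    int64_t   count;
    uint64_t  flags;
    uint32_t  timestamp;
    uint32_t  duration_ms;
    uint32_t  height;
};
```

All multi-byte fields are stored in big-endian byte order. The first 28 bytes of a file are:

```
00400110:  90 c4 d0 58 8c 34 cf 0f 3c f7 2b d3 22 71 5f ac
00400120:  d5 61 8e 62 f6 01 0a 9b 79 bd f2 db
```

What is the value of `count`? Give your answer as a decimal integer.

`count` is the first field, at byte offset 0, occupying 8 bytes.
Bytes at offsets 0..7: 90 C4 D0 58 8C 34 CF 0F.
Big-endian stores the most-significant byte at the lowest address.
The bytes are already most-significant first: 0x90C4D0588C34CF0F.
Top bit is set, so as a signed 64-bit value this is 0x90C4D0588C34CF0F − 2^64 = -8015052358084669681.

-8015052358084669681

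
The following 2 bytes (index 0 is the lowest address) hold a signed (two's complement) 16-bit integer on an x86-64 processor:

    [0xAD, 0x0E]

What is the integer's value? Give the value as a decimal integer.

In little-endian order the low byte comes first in memory.
Reassemble most-significant byte first: 0E AD → 0x0EAD.
0x0EAD = 3757.

3757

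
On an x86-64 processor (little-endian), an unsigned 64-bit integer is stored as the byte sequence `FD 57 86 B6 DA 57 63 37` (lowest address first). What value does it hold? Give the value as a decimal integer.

In little-endian order the low byte comes first in memory.
Reassemble most-significant byte first: 37 63 57 DA B6 86 57 FD → 0x376357DAB68657FD.
0x376357DAB68657FD = 3991130291657136125.

3991130291657136125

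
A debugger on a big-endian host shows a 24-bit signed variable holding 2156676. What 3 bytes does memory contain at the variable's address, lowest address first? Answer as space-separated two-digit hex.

2156676 in hexadecimal, padded to 24 bits, is 0x20E884.
Split into bytes (most-significant first): 20 E8 84.
Big-endian: lowest address holds the most-significant byte.
So the memory order matches the most-significant-first order: 20 E8 84.

20 E8 84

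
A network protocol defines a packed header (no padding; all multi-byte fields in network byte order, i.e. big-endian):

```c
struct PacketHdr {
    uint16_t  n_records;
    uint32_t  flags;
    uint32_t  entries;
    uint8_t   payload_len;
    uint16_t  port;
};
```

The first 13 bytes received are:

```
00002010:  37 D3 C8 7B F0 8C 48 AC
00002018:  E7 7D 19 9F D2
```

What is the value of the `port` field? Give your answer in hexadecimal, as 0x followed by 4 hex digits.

0x9FD2

`port` follows `n_records` (2 B), `flags` (4 B), `entries` (4 B), `payload_len` (1 B), so it starts at offset 2 + 4 + 4 + 1 = 11 and occupies 2 bytes.
Bytes at offsets 11..12: 9F D2.
Big-endian stores the most-significant byte at the lowest address.
The bytes are already most-significant first: 0x9FD2.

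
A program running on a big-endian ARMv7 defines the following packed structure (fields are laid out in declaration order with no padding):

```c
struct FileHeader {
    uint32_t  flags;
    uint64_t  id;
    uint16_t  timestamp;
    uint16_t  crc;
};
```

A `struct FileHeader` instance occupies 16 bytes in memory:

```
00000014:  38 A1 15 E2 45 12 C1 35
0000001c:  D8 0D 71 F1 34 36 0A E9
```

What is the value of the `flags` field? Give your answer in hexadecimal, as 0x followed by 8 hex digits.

`flags` is the first field, at byte offset 0, occupying 4 bytes.
Bytes at offsets 0..3: 38 A1 15 E2.
In big-endian order the high byte comes first in memory.
The bytes are already most-significant first: 0x38A115E2.

0x38A115E2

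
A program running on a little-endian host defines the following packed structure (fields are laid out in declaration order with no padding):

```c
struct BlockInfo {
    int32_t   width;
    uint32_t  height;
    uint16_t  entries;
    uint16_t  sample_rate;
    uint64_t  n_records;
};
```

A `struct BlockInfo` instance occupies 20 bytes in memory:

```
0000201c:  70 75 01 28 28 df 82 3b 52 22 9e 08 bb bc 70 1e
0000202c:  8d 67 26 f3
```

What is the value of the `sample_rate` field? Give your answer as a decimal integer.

`sample_rate` follows `width` (4 B), `height` (4 B), `entries` (2 B), so it starts at offset 4 + 4 + 2 = 10 and occupies 2 bytes.
Bytes at offsets 10..11: 9E 08.
Little-endian stores the least-significant byte at the lowest address.
Reassemble most-significant byte first: 08 9E → 0x089E.
0x089E = 2206.

2206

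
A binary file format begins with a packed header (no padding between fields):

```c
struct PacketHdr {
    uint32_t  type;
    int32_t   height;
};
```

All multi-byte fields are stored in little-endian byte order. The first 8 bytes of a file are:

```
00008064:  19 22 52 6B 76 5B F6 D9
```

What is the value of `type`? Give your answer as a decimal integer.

1800544793

`type` is the first field, at byte offset 0, occupying 4 bytes.
Bytes at offsets 0..3: 19 22 52 6B.
Little-endian stores the least-significant byte at the lowest address.
Reassemble most-significant byte first: 6B 52 22 19 → 0x6B522219.
0x6B522219 = 1800544793.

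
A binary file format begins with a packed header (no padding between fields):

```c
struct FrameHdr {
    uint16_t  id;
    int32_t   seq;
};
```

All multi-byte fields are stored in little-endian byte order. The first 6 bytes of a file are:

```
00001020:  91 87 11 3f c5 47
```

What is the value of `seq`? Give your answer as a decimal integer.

1204109073

`seq` follows `id` (2 bytes), so it starts at byte offset 2 and occupies 4 bytes.
Bytes at offsets 2..5: 11 3F C5 47.
Little-endian stores the least-significant byte at the lowest address.
Reassemble most-significant byte first: 47 C5 3F 11 → 0x47C53F11.
0x47C53F11 = 1204109073.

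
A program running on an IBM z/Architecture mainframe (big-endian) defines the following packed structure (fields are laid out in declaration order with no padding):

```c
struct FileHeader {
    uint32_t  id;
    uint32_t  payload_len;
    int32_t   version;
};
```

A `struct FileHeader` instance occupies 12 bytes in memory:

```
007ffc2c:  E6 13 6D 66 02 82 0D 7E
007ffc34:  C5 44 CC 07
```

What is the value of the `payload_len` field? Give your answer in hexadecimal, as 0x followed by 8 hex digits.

`payload_len` follows `id` (4 bytes), so it starts at byte offset 4 and occupies 4 bytes.
Bytes at offsets 4..7: 02 82 0D 7E.
Big-endian: lowest address holds the most-significant byte.
The bytes are already most-significant first: 0x02820D7E.

0x02820D7E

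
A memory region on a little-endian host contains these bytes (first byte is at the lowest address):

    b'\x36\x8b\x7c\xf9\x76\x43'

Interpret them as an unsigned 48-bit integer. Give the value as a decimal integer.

74178270890806

Little-endian stores the least-significant byte at the lowest address.
Reassemble most-significant byte first: 43 76 F9 7C 8B 36 → 0x4376F97C8B36.
0x4376F97C8B36 = 74178270890806.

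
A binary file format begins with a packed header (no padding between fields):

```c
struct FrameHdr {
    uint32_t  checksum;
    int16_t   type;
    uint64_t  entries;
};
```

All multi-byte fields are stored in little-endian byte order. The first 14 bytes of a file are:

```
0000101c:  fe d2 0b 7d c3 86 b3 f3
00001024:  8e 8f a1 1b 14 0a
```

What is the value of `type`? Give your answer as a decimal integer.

-31037

`type` follows `checksum` (4 bytes), so it starts at byte offset 4 and occupies 2 bytes.
Bytes at offsets 4..5: C3 86.
Little-endian: lowest address holds the least-significant byte.
Reassemble most-significant byte first: 86 C3 → 0x86C3.
Top bit is set, so as a signed 16-bit value this is 0x86C3 − 2^16 = -31037.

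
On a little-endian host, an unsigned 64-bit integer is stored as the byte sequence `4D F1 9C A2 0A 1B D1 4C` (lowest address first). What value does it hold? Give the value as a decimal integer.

Little-endian stores the least-significant byte at the lowest address.
Reassemble most-significant byte first: 4C D1 1B 0A A2 9C F1 4D → 0x4CD11B0AA29CF14D.
0x4CD11B0AA29CF14D = 5535235149506867533.

5535235149506867533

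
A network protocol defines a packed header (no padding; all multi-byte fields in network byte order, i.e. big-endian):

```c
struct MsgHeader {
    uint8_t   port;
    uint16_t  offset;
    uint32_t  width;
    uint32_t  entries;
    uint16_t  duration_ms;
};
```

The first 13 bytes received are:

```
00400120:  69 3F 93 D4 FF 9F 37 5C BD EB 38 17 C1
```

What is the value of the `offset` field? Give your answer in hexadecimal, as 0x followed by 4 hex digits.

`offset` follows `port` (1 byte), so it starts at byte offset 1 and occupies 2 bytes.
Bytes at offsets 1..2: 3F 93.
Big-endian stores the most-significant byte at the lowest address.
The bytes are already most-significant first: 0x3F93.

0x3F93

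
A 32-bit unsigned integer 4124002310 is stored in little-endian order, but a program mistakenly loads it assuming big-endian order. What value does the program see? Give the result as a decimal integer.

4124002310 in 32-bit hexadecimal is 0xF5CF4806.
Stored little-endian, the bytes at ascending addresses are 06 48 CF F5.
Read back as big-endian, the last byte is least significant, giving 0x0648CFF5.
0x0648CFF5 = 105435125.

105435125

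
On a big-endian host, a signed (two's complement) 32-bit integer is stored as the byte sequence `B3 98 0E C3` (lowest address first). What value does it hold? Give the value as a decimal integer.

Big-endian: lowest address holds the most-significant byte.
The bytes are already most-significant first: 0xB3980EC3.
Top bit is set, so as a signed 32-bit value this is 0xB3980EC3 − 2^32 = -1281880381.

-1281880381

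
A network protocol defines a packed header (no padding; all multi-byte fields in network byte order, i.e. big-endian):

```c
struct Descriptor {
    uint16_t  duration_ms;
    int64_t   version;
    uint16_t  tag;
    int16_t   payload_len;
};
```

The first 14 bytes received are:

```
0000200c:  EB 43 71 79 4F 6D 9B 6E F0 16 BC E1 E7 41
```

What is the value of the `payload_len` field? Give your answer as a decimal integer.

`payload_len` follows `duration_ms` (2 B), `version` (8 B), `tag` (2 B), so it starts at offset 2 + 8 + 2 = 12 and occupies 2 bytes.
Bytes at offsets 12..13: E7 41.
Big-endian: lowest address holds the most-significant byte.
The bytes are already most-significant first: 0xE741.
Top bit is set, so as a signed 16-bit value this is 0xE741 − 2^16 = -6335.

-6335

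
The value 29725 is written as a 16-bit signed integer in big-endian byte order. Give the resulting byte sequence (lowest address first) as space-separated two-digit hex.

74 1D

29725 in hexadecimal, padded to 16 bits, is 0x741D.
Split into bytes (most-significant first): 74 1D.
Big-endian: lowest address holds the most-significant byte.
So the memory order matches the most-significant-first order: 74 1D.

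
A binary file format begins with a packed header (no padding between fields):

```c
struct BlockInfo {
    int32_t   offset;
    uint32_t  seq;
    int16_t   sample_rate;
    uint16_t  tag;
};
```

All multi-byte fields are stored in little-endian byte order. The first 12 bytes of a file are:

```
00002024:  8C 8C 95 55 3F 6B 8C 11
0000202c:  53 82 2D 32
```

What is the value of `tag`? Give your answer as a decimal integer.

`tag` follows `offset` (4 B), `seq` (4 B), `sample_rate` (2 B), so it starts at offset 4 + 4 + 2 = 10 and occupies 2 bytes.
Bytes at offsets 10..11: 2D 32.
In little-endian order the low byte comes first in memory.
Reassemble most-significant byte first: 32 2D → 0x322D.
0x322D = 12845.

12845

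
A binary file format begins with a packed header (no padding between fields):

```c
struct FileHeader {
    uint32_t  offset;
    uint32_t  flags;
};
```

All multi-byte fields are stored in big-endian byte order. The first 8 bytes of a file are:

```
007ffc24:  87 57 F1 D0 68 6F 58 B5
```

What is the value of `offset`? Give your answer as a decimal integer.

2270687696

`offset` is the first field, at byte offset 0, occupying 4 bytes.
Bytes at offsets 0..3: 87 57 F1 D0.
Big-endian: lowest address holds the most-significant byte.
The bytes are already most-significant first: 0x8757F1D0.
0x8757F1D0 = 2270687696.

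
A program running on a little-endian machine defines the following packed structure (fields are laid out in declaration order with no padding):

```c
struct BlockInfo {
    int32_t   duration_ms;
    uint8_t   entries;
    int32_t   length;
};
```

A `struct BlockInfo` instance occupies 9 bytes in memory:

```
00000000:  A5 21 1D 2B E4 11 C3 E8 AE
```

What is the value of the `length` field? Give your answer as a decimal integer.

-1360477423

`length` follows `duration_ms` (4 B), `entries` (1 B), so it starts at offset 4 + 1 = 5 and occupies 4 bytes.
Bytes at offsets 5..8: 11 C3 E8 AE.
In little-endian order the low byte comes first in memory.
Reassemble most-significant byte first: AE E8 C3 11 → 0xAEE8C311.
Top bit is set, so as a signed 32-bit value this is 0xAEE8C311 − 2^32 = -1360477423.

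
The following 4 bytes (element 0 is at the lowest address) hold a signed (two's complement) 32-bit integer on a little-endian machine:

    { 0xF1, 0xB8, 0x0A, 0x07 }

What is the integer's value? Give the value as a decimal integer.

Little-endian: lowest address holds the least-significant byte.
Reassemble most-significant byte first: 07 0A B8 F1 → 0x070AB8F1.
0x070AB8F1 = 118143217.

118143217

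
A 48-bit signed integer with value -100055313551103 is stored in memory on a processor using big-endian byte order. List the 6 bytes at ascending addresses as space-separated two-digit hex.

Two's complement of -100055313551103 in 48 bits: 100055313551103 = 0x5AFFF16C0EFF; invert → 0xA5000E93F100; add 1 → 0xA5000E93F101.
Split into bytes (most-significant first): A5 00 0E 93 F1 01.
In big-endian order the high byte comes first in memory.
So the memory order matches the most-significant-first order: A5 00 0E 93 F1 01.

A5 00 0E 93 F1 01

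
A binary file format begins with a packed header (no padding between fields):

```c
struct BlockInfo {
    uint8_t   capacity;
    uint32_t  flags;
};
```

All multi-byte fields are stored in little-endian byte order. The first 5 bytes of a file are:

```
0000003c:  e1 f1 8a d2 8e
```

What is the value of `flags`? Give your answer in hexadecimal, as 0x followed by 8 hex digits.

0x8ED28AF1

`flags` follows `capacity` (1 byte), so it starts at byte offset 1 and occupies 4 bytes.
Bytes at offsets 1..4: F1 8A D2 8E.
Little-endian stores the least-significant byte at the lowest address.
Reassemble most-significant byte first: 8E D2 8A F1 → 0x8ED28AF1.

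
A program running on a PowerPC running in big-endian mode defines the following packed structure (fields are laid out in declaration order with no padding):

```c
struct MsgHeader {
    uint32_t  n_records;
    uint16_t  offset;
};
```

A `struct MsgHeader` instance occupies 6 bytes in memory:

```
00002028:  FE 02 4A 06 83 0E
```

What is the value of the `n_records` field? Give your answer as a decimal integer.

`n_records` is the first field, at byte offset 0, occupying 4 bytes.
Bytes at offsets 0..3: FE 02 4A 06.
In big-endian order the high byte comes first in memory.
The bytes are already most-significant first: 0xFE024A06.
0xFE024A06 = 4261562886.

4261562886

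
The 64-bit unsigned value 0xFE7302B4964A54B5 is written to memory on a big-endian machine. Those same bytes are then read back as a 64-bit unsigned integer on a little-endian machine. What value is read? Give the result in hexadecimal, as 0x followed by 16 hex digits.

0xB5544A96B40273FE

Stored big-endian, the bytes at ascending addresses are FE 73 02 B4 96 4A 54 B5.
Read back as little-endian, the first byte is least significant, giving 0xB5544A96B40273FE.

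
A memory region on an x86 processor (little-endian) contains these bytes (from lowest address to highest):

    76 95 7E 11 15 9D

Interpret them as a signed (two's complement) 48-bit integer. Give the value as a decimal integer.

Little-endian: lowest address holds the least-significant byte.
Reassemble most-significant byte first: 9D 15 11 7E 95 76 → 0x9D15117E9576.
Top bit is set, so as a signed 48-bit value this is 0x9D15117E9576 − 2^48 = -108761163328138.

-108761163328138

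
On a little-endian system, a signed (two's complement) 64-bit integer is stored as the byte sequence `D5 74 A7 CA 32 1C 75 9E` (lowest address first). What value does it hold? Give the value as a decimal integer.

-7028680638967876395

Little-endian stores the least-significant byte at the lowest address.
Reassemble most-significant byte first: 9E 75 1C 32 CA A7 74 D5 → 0x9E751C32CAA774D5.
Top bit is set, so as a signed 64-bit value this is 0x9E751C32CAA774D5 − 2^64 = -7028680638967876395.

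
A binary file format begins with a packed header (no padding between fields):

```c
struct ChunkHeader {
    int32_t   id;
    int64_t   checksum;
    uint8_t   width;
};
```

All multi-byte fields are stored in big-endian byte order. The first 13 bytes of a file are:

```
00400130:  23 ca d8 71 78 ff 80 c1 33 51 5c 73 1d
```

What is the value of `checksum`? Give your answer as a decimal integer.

8718828970890583155

`checksum` follows `id` (4 bytes), so it starts at byte offset 4 and occupies 8 bytes.
Bytes at offsets 4..11: 78 FF 80 C1 33 51 5C 73.
In big-endian order the high byte comes first in memory.
The bytes are already most-significant first: 0x78FF80C133515C73.
0x78FF80C133515C73 = 8718828970890583155.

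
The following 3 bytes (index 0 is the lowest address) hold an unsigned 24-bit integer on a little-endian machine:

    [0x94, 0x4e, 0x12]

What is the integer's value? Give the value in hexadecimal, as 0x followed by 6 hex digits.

Little-endian stores the least-significant byte at the lowest address.
Reassemble most-significant byte first: 12 4E 94 → 0x124E94.

0x124E94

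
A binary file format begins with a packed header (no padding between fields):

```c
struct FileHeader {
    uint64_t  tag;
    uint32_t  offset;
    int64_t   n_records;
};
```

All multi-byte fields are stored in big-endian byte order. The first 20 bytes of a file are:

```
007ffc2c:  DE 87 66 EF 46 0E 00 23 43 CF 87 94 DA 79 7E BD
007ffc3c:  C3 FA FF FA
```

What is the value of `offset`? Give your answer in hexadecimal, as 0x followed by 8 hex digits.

`offset` follows `tag` (8 bytes), so it starts at byte offset 8 and occupies 4 bytes.
Bytes at offsets 8..11: 43 CF 87 94.
Big-endian: lowest address holds the most-significant byte.
The bytes are already most-significant first: 0x43CF8794.

0x43CF8794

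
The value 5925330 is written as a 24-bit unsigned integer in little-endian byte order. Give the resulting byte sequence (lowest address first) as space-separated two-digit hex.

5925330 in hexadecimal, padded to 24 bits, is 0x5A69D2.
Split into bytes (most-significant first): 5A 69 D2.
Little-endian stores the least-significant byte at the lowest address.
So at ascending addresses the bytes are D2 69 5A.

D2 69 5A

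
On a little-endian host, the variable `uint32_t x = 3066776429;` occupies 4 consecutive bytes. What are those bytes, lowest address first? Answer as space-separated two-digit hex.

3066776429 in hexadecimal, padded to 32 bits, is 0xB6CB4B6D.
Split into bytes (most-significant first): B6 CB 4B 6D.
In little-endian order the low byte comes first in memory.
So at ascending addresses the bytes are 6D 4B CB B6.

6D 4B CB B6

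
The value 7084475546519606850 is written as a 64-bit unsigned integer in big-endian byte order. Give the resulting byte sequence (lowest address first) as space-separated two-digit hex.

7084475546519606850 in hexadecimal, padded to 64 bits, is 0x62511CF9723E1642.
Split into bytes (most-significant first): 62 51 1C F9 72 3E 16 42.
Big-endian stores the most-significant byte at the lowest address.
So the memory order matches the most-significant-first order: 62 51 1C F9 72 3E 16 42.

62 51 1C F9 72 3E 16 42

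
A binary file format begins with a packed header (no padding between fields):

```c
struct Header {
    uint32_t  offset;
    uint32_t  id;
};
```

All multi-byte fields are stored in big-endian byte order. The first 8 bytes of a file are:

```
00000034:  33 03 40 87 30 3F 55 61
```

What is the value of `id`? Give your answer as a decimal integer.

`id` follows `offset` (4 bytes), so it starts at byte offset 4 and occupies 4 bytes.
Bytes at offsets 4..7: 30 3F 55 61.
Big-endian stores the most-significant byte at the lowest address.
The bytes are already most-significant first: 0x303F5561.
0x303F5561 = 809456993.

809456993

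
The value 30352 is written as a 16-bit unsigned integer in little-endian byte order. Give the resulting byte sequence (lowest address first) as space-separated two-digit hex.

90 76

30352 in hexadecimal, padded to 16 bits, is 0x7690.
Split into bytes (most-significant first): 76 90.
Little-endian: lowest address holds the least-significant byte.
So at ascending addresses the bytes are 90 76.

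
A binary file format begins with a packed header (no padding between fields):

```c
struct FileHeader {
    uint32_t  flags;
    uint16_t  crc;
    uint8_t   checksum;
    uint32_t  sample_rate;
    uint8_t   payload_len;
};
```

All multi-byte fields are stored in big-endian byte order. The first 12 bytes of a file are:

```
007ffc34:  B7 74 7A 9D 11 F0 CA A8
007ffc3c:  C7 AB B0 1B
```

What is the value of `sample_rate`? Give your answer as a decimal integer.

2831657904

`sample_rate` follows `flags` (4 B), `crc` (2 B), `checksum` (1 B), so it starts at offset 4 + 2 + 1 = 7 and occupies 4 bytes.
Bytes at offsets 7..10: A8 C7 AB B0.
Big-endian stores the most-significant byte at the lowest address.
The bytes are already most-significant first: 0xA8C7ABB0.
0xA8C7ABB0 = 2831657904.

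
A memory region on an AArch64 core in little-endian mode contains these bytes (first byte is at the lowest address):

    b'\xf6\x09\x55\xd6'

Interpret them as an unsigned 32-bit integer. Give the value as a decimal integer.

3595897334

Little-endian: lowest address holds the least-significant byte.
Reassemble most-significant byte first: D6 55 09 F6 → 0xD65509F6.
0xD65509F6 = 3595897334.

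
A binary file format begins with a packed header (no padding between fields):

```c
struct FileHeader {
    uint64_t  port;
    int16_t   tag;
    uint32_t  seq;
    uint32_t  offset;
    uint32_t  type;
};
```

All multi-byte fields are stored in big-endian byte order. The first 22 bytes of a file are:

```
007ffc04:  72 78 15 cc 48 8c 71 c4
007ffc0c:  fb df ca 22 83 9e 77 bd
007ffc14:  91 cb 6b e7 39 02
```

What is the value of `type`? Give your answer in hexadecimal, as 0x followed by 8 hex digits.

`type` follows `port` (8 B), `tag` (2 B), `seq` (4 B), `offset` (4 B), so it starts at offset 8 + 2 + 4 + 4 = 18 and occupies 4 bytes.
Bytes at offsets 18..21: 6B E7 39 02.
Big-endian: lowest address holds the most-significant byte.
The bytes are already most-significant first: 0x6BE73902.

0x6BE73902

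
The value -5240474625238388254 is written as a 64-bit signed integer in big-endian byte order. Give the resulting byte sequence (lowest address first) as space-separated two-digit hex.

Two's complement of -5240474625238388254 in 64 bits: 5240474625238388254 = 0x48B9E7E80BC84E1E; invert → 0xB7461817F437B1E1; add 1 → 0xB7461817F437B1E2.
Split into bytes (most-significant first): B7 46 18 17 F4 37 B1 E2.
Big-endian stores the most-significant byte at the lowest address.
So the memory order matches the most-significant-first order: B7 46 18 17 F4 37 B1 E2.

B7 46 18 17 F4 37 B1 E2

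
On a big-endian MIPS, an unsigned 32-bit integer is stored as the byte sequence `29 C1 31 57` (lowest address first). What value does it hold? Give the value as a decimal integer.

700526935

Big-endian: lowest address holds the most-significant byte.
The bytes are already most-significant first: 0x29C13157.
0x29C13157 = 700526935.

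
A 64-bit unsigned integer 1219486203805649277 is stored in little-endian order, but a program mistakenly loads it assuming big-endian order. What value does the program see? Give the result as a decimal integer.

1219486203805649277 in 64-bit hexadecimal is 0x10EC7C3DC253497D.
Stored little-endian, the bytes at ascending addresses are 7D 49 53 C2 3D 7C EC 10.
Read back as big-endian, the last byte is least significant, giving 0x7D4953C23D7CEC10.
0x7D4953C23D7CEC10 = 9027839021761227792.

9027839021761227792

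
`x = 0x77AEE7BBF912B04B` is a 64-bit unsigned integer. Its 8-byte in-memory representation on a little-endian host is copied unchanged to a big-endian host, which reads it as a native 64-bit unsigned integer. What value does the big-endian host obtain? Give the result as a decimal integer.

5453880012554350199

Stored little-endian, the bytes at ascending addresses are 4B B0 12 F9 BB E7 AE 77.
Read back as big-endian, the last byte is least significant, giving 0x4BB012F9BBE7AE77.
0x4BB012F9BBE7AE77 = 5453880012554350199.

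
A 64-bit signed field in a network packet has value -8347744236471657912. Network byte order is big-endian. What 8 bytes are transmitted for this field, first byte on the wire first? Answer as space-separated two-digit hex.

8C 26 DA D8 5D 4A DA 48

Two's complement of -8347744236471657912 in 64 bits: 8347744236471657912 = 0x73D92527A2B525B8; invert → 0x8C26DAD85D4ADA47; add 1 → 0x8C26DAD85D4ADA48.
Split into bytes (most-significant first): 8C 26 DA D8 5D 4A DA 48.
Big-endian: lowest address holds the most-significant byte.
So the memory order matches the most-significant-first order: 8C 26 DA D8 5D 4A DA 48.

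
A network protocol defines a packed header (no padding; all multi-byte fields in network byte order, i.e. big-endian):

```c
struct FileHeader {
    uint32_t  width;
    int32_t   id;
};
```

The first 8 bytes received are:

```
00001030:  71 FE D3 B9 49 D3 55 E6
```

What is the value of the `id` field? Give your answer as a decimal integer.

`id` follows `width` (4 bytes), so it starts at byte offset 4 and occupies 4 bytes.
Bytes at offsets 4..7: 49 D3 55 E6.
In big-endian order the high byte comes first in memory.
The bytes are already most-significant first: 0x49D355E6.
0x49D355E6 = 1238586854.

1238586854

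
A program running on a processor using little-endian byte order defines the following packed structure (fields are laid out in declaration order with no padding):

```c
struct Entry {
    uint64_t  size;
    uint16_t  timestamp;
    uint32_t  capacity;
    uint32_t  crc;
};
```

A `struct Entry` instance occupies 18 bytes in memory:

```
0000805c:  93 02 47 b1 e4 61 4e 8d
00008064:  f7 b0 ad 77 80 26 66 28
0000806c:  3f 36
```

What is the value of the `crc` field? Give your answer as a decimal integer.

`crc` follows `size` (8 B), `timestamp` (2 B), `capacity` (4 B), so it starts at offset 8 + 2 + 4 = 14 and occupies 4 bytes.
Bytes at offsets 14..17: 66 28 3F 36.
In little-endian order the low byte comes first in memory.
Reassemble most-significant byte first: 36 3F 28 66 → 0x363F2866.
0x363F2866 = 910108774.

910108774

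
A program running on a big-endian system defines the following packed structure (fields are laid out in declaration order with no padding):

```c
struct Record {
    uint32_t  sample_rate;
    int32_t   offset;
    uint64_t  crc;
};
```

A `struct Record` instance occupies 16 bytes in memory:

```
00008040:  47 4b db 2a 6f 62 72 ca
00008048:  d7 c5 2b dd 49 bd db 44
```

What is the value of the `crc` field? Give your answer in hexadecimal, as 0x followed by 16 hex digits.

0xD7C52BDD49BDDB44

`crc` follows `sample_rate` (4 B), `offset` (4 B), so it starts at offset 4 + 4 = 8 and occupies 8 bytes.
Bytes at offsets 8..15: D7 C5 2B DD 49 BD DB 44.
Big-endian: lowest address holds the most-significant byte.
The bytes are already most-significant first: 0xD7C52BDD49BDDB44.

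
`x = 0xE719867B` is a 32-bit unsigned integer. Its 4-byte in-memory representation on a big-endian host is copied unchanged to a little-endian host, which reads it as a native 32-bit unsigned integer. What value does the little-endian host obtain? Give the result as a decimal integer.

2072386023

Stored big-endian, the bytes at ascending addresses are E7 19 86 7B.
Read back as little-endian, the first byte is least significant, giving 0x7B8619E7.
0x7B8619E7 = 2072386023.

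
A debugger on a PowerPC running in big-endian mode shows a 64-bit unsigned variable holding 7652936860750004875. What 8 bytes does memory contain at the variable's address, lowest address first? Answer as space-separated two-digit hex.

6A 34 B1 87 21 7F 42 8B

7652936860750004875 in hexadecimal, padded to 64 bits, is 0x6A34B187217F428B.
Split into bytes (most-significant first): 6A 34 B1 87 21 7F 42 8B.
Big-endian: lowest address holds the most-significant byte.
So the memory order matches the most-significant-first order: 6A 34 B1 87 21 7F 42 8B.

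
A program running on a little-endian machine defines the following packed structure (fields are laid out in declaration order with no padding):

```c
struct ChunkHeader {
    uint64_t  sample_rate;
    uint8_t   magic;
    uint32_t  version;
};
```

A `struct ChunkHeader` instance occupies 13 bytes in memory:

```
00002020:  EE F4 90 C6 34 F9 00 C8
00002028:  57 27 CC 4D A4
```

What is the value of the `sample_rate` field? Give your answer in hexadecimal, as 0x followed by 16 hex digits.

0xC800F934C690F4EE

`sample_rate` is the first field, at byte offset 0, occupying 8 bytes.
Bytes at offsets 0..7: EE F4 90 C6 34 F9 00 C8.
Little-endian: lowest address holds the least-significant byte.
Reassemble most-significant byte first: C8 00 F9 34 C6 90 F4 EE → 0xC800F934C690F4EE.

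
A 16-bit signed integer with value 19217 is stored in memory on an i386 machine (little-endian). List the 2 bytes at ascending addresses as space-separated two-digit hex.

11 4B

19217 in hexadecimal, padded to 16 bits, is 0x4B11.
Split into bytes (most-significant first): 4B 11.
Little-endian: lowest address holds the least-significant byte.
So at ascending addresses the bytes are 11 4B.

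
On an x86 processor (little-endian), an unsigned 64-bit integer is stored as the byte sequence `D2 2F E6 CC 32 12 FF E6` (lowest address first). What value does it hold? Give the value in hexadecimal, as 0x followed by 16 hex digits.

In little-endian order the low byte comes first in memory.
Reassemble most-significant byte first: E6 FF 12 32 CC E6 2F D2 → 0xE6FF1232CCE62FD2.

0xE6FF1232CCE62FD2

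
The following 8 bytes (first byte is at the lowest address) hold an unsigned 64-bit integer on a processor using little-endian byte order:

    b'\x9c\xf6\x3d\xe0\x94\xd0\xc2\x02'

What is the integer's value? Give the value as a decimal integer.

Little-endian: lowest address holds the least-significant byte.
Reassemble most-significant byte first: 02 C2 D0 94 E0 3D F6 9C → 0x02C2D094E03DF69C.
0x02C2D094E03DF69C = 198950671393617564.

198950671393617564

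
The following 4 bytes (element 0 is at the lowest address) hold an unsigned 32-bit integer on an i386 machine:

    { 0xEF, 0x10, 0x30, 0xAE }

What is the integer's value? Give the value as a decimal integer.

In little-endian order the low byte comes first in memory.
Reassemble most-significant byte first: AE 30 10 EF → 0xAE3010EF.
0xAE3010EF = 2922385647.

2922385647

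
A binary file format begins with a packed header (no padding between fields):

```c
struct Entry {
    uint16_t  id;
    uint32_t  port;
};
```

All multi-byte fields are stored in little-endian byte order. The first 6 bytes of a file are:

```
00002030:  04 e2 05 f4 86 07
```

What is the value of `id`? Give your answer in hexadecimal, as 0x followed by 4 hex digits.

0xE204

`id` is the first field, at byte offset 0, occupying 2 bytes.
Bytes at offsets 0..1: 04 E2.
Little-endian stores the least-significant byte at the lowest address.
Reassemble most-significant byte first: E2 04 → 0xE204.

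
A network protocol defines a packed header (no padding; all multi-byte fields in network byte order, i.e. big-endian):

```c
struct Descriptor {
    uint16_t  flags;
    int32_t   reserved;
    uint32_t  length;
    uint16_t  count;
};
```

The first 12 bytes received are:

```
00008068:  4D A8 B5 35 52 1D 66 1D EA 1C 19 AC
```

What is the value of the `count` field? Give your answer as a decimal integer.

6572

`count` follows `flags` (2 B), `reserved` (4 B), `length` (4 B), so it starts at offset 2 + 4 + 4 = 10 and occupies 2 bytes.
Bytes at offsets 10..11: 19 AC.
Big-endian: lowest address holds the most-significant byte.
The bytes are already most-significant first: 0x19AC.
0x19AC = 6572.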